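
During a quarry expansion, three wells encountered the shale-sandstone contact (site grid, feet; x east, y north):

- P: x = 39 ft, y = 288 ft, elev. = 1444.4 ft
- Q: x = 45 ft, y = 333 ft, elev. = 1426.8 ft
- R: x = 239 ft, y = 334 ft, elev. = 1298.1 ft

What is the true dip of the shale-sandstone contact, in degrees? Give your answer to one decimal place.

36.0°

Let the plane be z = a·x + b·y + c.
Q−P: 6a + 45b = −17.6;  R−P: 200a + 46b = −146.3.
Solving gives a = −0.66184, b = −0.30287.
Gradient magnitude |∇z| = √(a² + b²) = √(0.43803 + 0.09173) = 0.72785.
True dip = arctan(0.72785) = 36.0°, dipping toward ENE (azimuth ≈ 065°).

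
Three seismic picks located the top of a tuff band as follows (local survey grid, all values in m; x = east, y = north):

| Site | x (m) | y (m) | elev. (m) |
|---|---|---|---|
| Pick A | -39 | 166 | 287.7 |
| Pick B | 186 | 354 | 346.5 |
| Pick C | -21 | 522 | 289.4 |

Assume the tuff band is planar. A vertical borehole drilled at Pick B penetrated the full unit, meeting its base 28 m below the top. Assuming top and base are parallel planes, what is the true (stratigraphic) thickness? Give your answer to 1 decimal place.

Two edge vectors: Pick A→Pick B = (225, 188, 58.8), Pick A→Pick C = (18, 356, 1.7).
Normal n = (Pick A→Pick B) × (Pick A→Pick C) = (-20613.2, 675.9, 76716).
So ∂z/∂x = −n_x/n_z = 0.26869 and ∂z/∂y = −n_y/n_z = −0.00881.
|∇z| = √(a²+b²) = 0.26884, so dip δ = arctan(0.26884) = 15.05°.
True thickness = vertical thickness × cos δ = 28 × cos 15.05° = 27.0 m.

27.0 m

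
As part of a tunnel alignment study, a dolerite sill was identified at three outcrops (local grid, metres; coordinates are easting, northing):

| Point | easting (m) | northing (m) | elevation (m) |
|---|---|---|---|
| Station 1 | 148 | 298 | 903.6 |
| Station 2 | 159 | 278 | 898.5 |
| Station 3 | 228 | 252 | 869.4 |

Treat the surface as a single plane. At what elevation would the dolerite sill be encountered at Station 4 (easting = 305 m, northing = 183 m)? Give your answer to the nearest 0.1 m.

835.8 m

Two edge vectors: Station 1→Station 2 = (11, -20, -5.1), Station 1→Station 3 = (80, -46, -34.2).
Normal n = (Station 1→Station 2) × (Station 1→Station 3) = (449.4, -31.8, 1094).
So ∂z/∂easting = −n_x/n_z = −0.41079 and ∂z/∂northing = −n_y/n_z = 0.02907.
Intercept c from Station 1: 903.6 + 60.80 − 8.66 = 955.73.
At (305, 183): z = −125.3 + 5.3 + 955.73 = 835.8 m.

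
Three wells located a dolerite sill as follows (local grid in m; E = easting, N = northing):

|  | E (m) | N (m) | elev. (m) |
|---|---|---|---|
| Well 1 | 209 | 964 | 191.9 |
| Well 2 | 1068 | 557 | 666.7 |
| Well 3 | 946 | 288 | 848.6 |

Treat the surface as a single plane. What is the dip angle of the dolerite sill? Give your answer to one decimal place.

38.2°

Let the plane be z = a·E + b·N + c.
Well 2−Well 1: 859a − 407b = 474.8;  Well 3−Well 1: 737a − 676b = 656.7.
Solving gives a = 0.19125, b = −0.76294.
Gradient magnitude |∇z| = √(a² + b²) = √(0.03658 + 0.58208) = 0.78655.
True dip = arctan(0.78655) = 38.2°, dipping toward NNW (azimuth ≈ 346°).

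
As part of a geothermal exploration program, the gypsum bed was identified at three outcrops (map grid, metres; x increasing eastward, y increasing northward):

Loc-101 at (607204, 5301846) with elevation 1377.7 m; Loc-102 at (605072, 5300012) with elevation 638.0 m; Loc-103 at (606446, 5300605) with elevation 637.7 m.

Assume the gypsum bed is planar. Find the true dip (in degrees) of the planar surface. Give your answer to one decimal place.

41.4°

Let the plane be z = a·x + b·y + c.
Loc-102−Loc-101: −2132a − 1834b = −739.7;  Loc-103−Loc-101: −758a − 1241b = −740.
Solving gives a = −0.34978, b = 0.80994.
Gradient magnitude |∇z| = √(a² + b²) = √(0.12234 + 0.65600) = 0.88223.
True dip = arctan(0.88223) = 41.4°, dipping toward SSE (azimuth ≈ 157°).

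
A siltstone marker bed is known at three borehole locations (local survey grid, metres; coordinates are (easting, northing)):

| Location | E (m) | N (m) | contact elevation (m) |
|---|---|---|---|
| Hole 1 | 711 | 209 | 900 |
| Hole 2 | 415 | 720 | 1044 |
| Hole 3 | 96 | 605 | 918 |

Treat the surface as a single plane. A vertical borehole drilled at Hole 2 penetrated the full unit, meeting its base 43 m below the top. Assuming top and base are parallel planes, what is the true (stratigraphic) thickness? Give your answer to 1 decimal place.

Two edge vectors: Hole 1→Hole 2 = (-296, 511, 144), Hole 1→Hole 3 = (-615, 396, 18).
Normal n = (Hole 1→Hole 2) × (Hole 1→Hole 3) = (-47826, -83232, 197049).
So ∂z/∂E = −n_x/n_z = 0.24271 and ∂z/∂N = −n_y/n_z = 0.42239.
|∇z| = √(a²+b²) = 0.48716, so dip δ = arctan(0.48716) = 25.97°.
True thickness = vertical thickness × cos δ = 43 × cos 25.97° = 38.7 m.

38.7 m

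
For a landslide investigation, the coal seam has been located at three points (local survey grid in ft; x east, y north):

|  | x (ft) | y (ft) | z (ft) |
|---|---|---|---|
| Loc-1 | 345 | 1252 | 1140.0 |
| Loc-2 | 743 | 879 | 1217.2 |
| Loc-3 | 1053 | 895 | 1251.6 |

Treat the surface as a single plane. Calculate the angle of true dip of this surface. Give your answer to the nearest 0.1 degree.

Two edge vectors: Loc-1→Loc-2 = (398, -373, 77.2), Loc-1→Loc-3 = (708, -357, 111.6).
Normal n = (Loc-1→Loc-2) × (Loc-1→Loc-3) = (-14066.4, 10240.8, 121998).
So ∂z/∂x = −n_x/n_z = 0.11530 and ∂z/∂y = −n_y/n_z = −0.08394.
Gradient magnitude |∇z| = √(a² + b²) = √(0.01329 + 0.00705) = 0.14262.
True dip = arctan(0.14262) = 8.1°, dipping toward NW (azimuth ≈ 306°).

8.1°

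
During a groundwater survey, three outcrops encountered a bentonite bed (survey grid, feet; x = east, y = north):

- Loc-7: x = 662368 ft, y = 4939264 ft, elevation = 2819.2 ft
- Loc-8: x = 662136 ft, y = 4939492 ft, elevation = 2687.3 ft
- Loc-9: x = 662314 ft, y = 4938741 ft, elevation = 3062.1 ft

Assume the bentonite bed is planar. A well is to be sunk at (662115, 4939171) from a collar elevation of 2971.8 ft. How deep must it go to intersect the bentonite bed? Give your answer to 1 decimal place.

Two edge vectors: Loc-7→Loc-8 = (-232, 228, -131.9), Loc-7→Loc-9 = (-54, -523, 242.9).
Normal n = (Loc-7→Loc-8) × (Loc-7→Loc-9) = (-13602.5, 63475.4, 133648).
So ∂z/∂x = −n_x/n_z = 0.101778553 and ∂z/∂y = −n_y/n_z = −0.474944631.
Intercept c from Loc-7: 2819.2 − 67414.86 + 2345876.92 = 2281281.26.
At (662115, 4939171): z_contact = 67389.11 − 2345832.75 + 2281281.26 = 2837.62 ft.
Depth below ground = 2971.8 − 2837.62 = 134.2 ft.

134.2 ft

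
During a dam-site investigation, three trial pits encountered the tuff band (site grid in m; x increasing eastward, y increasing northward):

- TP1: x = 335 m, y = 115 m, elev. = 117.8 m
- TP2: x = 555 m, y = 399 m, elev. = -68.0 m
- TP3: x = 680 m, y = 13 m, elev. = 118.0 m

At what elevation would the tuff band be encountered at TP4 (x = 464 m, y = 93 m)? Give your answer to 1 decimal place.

109.3 m

Two edge vectors: TP1→TP2 = (220, 284, -185.8), TP1→TP3 = (345, -102, 0.2).
Normal n = (TP1→TP2) × (TP1→TP3) = (-18894.8, -64145, -120420).
So ∂z/∂x = −n_x/n_z = −0.15691 and ∂z/∂y = −n_y/n_z = −0.53268.
Intercept c from TP1: 117.8 + 52.56 + 61.26 = 231.62.
At (464, 93): z = −72.8 − 49.5 + 231.62 = 109.3 m.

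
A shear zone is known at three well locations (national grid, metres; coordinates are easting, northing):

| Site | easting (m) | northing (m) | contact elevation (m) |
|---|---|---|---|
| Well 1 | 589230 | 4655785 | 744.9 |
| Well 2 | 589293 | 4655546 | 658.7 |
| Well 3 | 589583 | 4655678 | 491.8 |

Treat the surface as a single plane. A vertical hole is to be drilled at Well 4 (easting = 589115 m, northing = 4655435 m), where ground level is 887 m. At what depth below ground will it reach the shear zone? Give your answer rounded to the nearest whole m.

131 m

Two edge vectors: Well 1→Well 2 = (63, -239, -86.2), Well 1→Well 3 = (353, -107, -253.1).
Normal n = (Well 1→Well 2) × (Well 1→Well 3) = (51267.5, -14483.3, 77626).
So ∂z/∂easting = −n_x/n_z = −0.66044238 and ∂z/∂northing = −n_y/n_z = 0.18657795.
Intercept c from Well 1: 744.9 + 389152.46 − 868666.82 = −478769.46.
At (589115, 4655435): z_contact = −389076.5 + 868601.5 − 478769.46 = 755.5 m.
Depth below ground = 887 − 755.5 = 131 m.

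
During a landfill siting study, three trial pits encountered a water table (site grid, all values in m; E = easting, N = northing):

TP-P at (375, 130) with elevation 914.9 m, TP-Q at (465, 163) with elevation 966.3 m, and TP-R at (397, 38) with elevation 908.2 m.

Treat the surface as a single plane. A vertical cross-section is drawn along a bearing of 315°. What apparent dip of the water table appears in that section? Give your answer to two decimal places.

12.29°

Two edge vectors: TP-P→TP-Q = (90, 33, 51.4), TP-P→TP-R = (22, -92, -6.7).
Normal n = (TP-P→TP-Q) × (TP-P→TP-R) = (4507.7, 1733.8, -9006).
So ∂z/∂E = −n_x/n_z = 0.50052 and ∂z/∂N = −n_y/n_z = 0.19252.
Unit vector along 315° is (sin 315°, cos 315°) = (-0.7071, 0.7071).
Slope in that direction = a·(-0.7071) + b·(0.7071) = −0.21779.
Apparent dip = arctan|0.21779| = 12.29° (true dip is 28.2°, so apparent ≤ true as expected).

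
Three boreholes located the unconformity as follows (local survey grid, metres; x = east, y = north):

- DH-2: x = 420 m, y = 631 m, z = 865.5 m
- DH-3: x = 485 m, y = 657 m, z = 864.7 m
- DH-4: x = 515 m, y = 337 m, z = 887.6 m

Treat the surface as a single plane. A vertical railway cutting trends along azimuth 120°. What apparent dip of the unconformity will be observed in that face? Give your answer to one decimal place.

Two edge vectors: DH-2→DH-3 = (65, 26, -0.8), DH-2→DH-4 = (95, -294, 22.1).
Normal n = (DH-2→DH-3) × (DH-2→DH-4) = (339.4, -1512.5, -21580).
So ∂z/∂x = −n_x/n_z = 0.01573 and ∂z/∂y = −n_y/n_z = −0.07009.
Unit vector along 120° is (sin 120°, cos 120°) = (0.8660, -0.5000).
Slope in that direction = a·(0.8660) + b·(-0.5000) = 0.04866.
Apparent dip = arctan|0.04866| = 2.8° (true dip is 4.1°, so apparent ≤ true as expected).

2.8°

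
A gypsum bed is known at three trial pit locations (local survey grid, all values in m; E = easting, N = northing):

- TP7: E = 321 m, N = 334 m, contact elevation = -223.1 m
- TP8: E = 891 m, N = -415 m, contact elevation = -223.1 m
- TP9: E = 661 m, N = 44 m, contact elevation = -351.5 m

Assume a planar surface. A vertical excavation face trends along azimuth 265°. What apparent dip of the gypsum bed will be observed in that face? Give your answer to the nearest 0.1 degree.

48.8°

Let the plane be z = a·E + b·N + c.
TP8−TP7: 570a − 749b = 0;  TP9−TP7: 340a − 290b = −128.4.
Solving gives a = −1.07623, b = −0.81902.
Unit vector along 265° is (sin 265°, cos 265°) = (-0.9962, -0.0872).
Slope in that direction = a·(-0.9962) + b·(-0.0872) = 1.14351.
Apparent dip = arctan|1.14351| = 48.8° (true dip is 53.5°, so apparent ≤ true as expected).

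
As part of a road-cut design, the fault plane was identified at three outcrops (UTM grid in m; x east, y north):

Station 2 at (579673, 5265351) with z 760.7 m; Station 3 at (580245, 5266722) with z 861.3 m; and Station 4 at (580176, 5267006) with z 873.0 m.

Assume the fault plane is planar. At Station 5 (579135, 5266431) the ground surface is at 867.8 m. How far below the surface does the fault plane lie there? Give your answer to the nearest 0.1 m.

76.0 m

Let the plane be z = a·x + b·y + c.
Station 3−Station 2: 572a + 1371b = 100.6;  Station 4−Station 2: 503a + 1655b = 112.3.
Solving gives a = 0.048744782, b = 0.053040106.
Then c = 760.7 − a·579673 − b·5265351 = −306770.11.
At (579135, 5266431): z_contact = 28229.81 + 279332.06 − 306770.11 = 791.76 m.
Depth below ground = 867.8 − 791.76 = 76.0 m.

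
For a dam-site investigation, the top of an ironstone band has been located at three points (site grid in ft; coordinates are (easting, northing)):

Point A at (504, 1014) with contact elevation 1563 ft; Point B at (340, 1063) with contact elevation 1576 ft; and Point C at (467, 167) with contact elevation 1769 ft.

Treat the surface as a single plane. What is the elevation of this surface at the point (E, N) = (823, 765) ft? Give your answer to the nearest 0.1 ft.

Let the plane be z = a·E + b·N + c.
Point B−Point A: −164a + 49b = 13;  Point C−Point A: −37a − 847b = 206.
Solving gives a = −0.149978, b = −0.236660.
Then c = 1563 − a·504 − b·1014 = 1878.56.
At (823, 765): z = −123.4 − 181.0 + 1878.56 = 1574.1 ft.

1574.1 ft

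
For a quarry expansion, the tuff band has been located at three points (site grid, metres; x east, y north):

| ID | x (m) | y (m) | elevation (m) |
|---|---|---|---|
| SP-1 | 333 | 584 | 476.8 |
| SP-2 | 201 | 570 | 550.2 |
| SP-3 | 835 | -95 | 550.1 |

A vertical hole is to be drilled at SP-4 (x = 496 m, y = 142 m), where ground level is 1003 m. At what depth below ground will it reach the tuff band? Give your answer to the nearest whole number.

396 m

Two edge vectors: SP-1→SP-2 = (-132, -14, 73.4), SP-1→SP-3 = (502, -679, 73.3).
Normal n = (SP-1→SP-2) × (SP-1→SP-3) = (48812.4, 46522.4, 96656).
So ∂z/∂x = −n_x/n_z = −0.50501 and ∂z/∂y = −n_y/n_z = −0.48132.
Intercept c from SP-1: 476.8 + 168.17 + 281.09 = 926.06.
At (496, 142): z_contact = −250.5 − 68.3 + 926.06 = 607.2 m.
Depth below ground = 1003 − 607.2 = 396 m.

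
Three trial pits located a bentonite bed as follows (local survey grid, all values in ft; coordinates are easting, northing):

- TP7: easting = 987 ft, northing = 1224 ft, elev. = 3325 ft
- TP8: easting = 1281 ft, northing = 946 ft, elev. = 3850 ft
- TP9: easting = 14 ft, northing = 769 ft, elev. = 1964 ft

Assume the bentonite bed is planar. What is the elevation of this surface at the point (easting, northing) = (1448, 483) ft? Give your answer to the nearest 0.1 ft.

4231.8 ft

Two edge vectors: TP7→TP8 = (294, -278, 525), TP7→TP9 = (-973, -455, -1361).
Normal n = (TP7→TP8) × (TP7→TP9) = (617233, -110691, -404264).
So ∂z/∂easting = −n_x/n_z = 1.526807 and ∂z/∂northing = −n_y/n_z = −0.273809.
Intercept c from TP7: 3325 − 1506.96 + 335.14 = 2153.18.
At (1448, 483): z = 2210.8 − 132.2 + 2153.18 = 4231.8 ft.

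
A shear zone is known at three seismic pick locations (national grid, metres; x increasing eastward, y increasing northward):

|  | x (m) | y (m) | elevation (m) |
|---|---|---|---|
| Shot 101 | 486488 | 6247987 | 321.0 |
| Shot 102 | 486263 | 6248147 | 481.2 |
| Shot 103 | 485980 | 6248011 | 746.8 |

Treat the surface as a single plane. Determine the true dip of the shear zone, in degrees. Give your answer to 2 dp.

Two edge vectors: Shot 101→Shot 102 = (-225, 160, 160.2), Shot 101→Shot 103 = (-508, 24, 425.8).
Normal n = (Shot 101→Shot 102) × (Shot 101→Shot 103) = (64283.2, 14423.4, 75880).
So ∂z/∂x = −n_x/n_z = −0.84717 and ∂z/∂y = −n_y/n_z = −0.19008.
Gradient magnitude |∇z| = √(a² + b²) = √(0.71770 + 0.03613) = 0.86823.
True dip = arctan(0.86823) = 40.97°, dipping toward ENE (azimuth ≈ 077°).

40.97°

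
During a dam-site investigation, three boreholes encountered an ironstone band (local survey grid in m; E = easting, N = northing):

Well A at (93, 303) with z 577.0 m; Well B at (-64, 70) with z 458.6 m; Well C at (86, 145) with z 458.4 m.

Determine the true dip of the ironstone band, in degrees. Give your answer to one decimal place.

Let the plane be z = a·E + b·N + c.
Well B−Well A: −157a − 233b = −118.4;  Well C−Well A: −7a − 158b = −118.6.
Solving gives a = −0.38518, b = 0.76770.
Gradient magnitude |∇z| = √(a² + b²) = √(0.14837 + 0.58936) = 0.85891.
True dip = arctan(0.85891) = 40.7°, dipping toward SSE (azimuth ≈ 153°).

40.7°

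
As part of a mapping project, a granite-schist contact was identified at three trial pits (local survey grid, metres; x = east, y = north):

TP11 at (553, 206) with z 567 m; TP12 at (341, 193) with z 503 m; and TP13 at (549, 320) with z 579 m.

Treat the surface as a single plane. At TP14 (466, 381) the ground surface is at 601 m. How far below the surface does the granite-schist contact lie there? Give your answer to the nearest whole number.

39 m

Let the plane be z = a·x + b·y + c.
TP12−TP11: −212a − 13b = −64;  TP13−TP11: −4a + 114b = 12.
Solving gives a = 0.29480, b = 0.11561.
Then c = 567 − a·553 − b·206 = 380.16.
At (466, 381): z_contact = 137.4 + 44.0 + 380.16 = 561.6 m.
Depth below ground = 601 − 561.6 = 39 m.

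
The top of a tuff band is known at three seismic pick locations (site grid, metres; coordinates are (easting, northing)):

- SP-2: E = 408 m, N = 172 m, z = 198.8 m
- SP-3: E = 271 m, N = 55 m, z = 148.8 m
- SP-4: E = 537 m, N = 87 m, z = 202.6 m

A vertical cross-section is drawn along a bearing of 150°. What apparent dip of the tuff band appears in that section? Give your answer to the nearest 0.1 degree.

6.0°

Let the plane be z = a·E + b·N + c.
SP-3−SP-2: −137a − 117b = −50;  SP-4−SP-2: 129a − 85b = 3.8.
Solving gives a = 0.17558, b = 0.22176.
Unit vector along 150° is (sin 150°, cos 150°) = (0.5000, -0.8660).
Slope in that direction = a·(0.5000) + b·(-0.8660) = −0.10426.
Apparent dip = arctan|0.10426| = 6.0° (true dip is 15.8°, so apparent ≤ true as expected).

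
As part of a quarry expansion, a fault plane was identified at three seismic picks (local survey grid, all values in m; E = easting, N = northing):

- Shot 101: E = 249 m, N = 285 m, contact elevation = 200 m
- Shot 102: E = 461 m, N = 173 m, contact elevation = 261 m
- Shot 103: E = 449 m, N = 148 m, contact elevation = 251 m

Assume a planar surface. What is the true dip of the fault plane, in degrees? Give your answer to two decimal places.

24.21°

Let the plane be z = a·E + b·N + c.
Shot 102−Shot 101: 212a − 112b = 61;  Shot 103−Shot 101: 200a − 137b = 51.
Solving gives a = 0.39810, b = 0.20891.
Gradient magnitude |∇z| = √(a² + b²) = √(0.15849 + 0.04364) = 0.44959.
True dip = arctan(0.44959) = 24.21°, dipping toward WSW (azimuth ≈ 242°).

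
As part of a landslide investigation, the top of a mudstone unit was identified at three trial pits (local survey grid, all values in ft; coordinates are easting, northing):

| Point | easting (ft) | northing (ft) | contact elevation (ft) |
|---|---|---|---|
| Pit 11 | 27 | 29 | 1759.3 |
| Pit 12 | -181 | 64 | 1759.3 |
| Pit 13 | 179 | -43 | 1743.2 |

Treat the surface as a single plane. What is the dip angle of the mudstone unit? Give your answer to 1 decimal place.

19.4°

Two edge vectors: Pit 11→Pit 12 = (-208, 35, 0), Pit 11→Pit 13 = (152, -72, -16.1).
Normal n = (Pit 11→Pit 12) × (Pit 11→Pit 13) = (-563.5, -3348.8, 9656).
So ∂z/∂easting = −n_x/n_z = 0.05836 and ∂z/∂northing = −n_y/n_z = 0.34681.
Gradient magnitude |∇z| = √(a² + b²) = √(0.00341 + 0.12028) = 0.35169.
True dip = arctan(0.35169) = 19.4°, dipping toward S (azimuth ≈ 190°).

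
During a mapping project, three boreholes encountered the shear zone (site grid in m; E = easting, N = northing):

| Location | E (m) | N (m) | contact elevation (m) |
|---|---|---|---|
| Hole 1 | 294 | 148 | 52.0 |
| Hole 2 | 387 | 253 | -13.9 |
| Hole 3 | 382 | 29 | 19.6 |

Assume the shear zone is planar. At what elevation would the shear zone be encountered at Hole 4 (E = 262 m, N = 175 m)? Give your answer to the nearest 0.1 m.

66.0 m

Two edge vectors: Hole 1→Hole 2 = (93, 105, -65.9), Hole 1→Hole 3 = (88, -119, -32.4).
Normal n = (Hole 1→Hole 2) × (Hole 1→Hole 3) = (-11244.1, -2786, -20307).
So ∂z/∂E = −n_x/n_z = −0.55371 and ∂z/∂N = −n_y/n_z = −0.13719.
Intercept c from Hole 1: 52 + 162.79 + 20.30 = 235.09.
At (262, 175): z = −145.1 − 24.0 + 235.09 = 66.0 m.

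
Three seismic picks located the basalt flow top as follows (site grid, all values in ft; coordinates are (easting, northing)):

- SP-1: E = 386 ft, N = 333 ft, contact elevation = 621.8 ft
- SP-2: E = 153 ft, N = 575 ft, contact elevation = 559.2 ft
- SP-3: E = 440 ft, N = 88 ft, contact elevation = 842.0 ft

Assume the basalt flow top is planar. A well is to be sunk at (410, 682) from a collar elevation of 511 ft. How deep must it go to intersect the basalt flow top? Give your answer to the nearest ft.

290 ft

Two edge vectors: SP-1→SP-2 = (-233, 242, -62.6), SP-1→SP-3 = (54, -245, 220.2).
Normal n = (SP-1→SP-2) × (SP-1→SP-3) = (37951.4, 47926.2, 44017).
So ∂z/∂E = −n_x/n_z = −0.86220 and ∂z/∂N = −n_y/n_z = −1.08881.
Intercept c from SP-1: 621.8 + 332.81 + 362.57 = 1317.18.
At (410, 682): z_contact = −353.5 − 742.6 + 1317.18 = 221.1 ft.
Depth below ground = 511 − 221.1 = 290 ft.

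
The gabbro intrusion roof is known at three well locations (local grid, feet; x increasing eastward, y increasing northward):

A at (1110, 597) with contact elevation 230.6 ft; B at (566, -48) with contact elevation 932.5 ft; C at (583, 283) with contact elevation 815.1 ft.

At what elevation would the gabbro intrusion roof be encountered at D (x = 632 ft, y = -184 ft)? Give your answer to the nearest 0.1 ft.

913.1 ft

Two edge vectors: A→B = (-544, -645, 701.9), A→C = (-527, -314, 584.5).
Normal n = (A→B) × (A→C) = (-156605.9, -51933.3, -169099).
So ∂z/∂x = −n_x/n_z = −0.926120 and ∂z/∂y = −n_y/n_z = −0.307118.
Intercept c from A: 230.6 + 1027.99 + 183.35 = 1441.94.
At (632, -184): z = −585.3 + 56.5 + 1441.94 = 913.1 ft.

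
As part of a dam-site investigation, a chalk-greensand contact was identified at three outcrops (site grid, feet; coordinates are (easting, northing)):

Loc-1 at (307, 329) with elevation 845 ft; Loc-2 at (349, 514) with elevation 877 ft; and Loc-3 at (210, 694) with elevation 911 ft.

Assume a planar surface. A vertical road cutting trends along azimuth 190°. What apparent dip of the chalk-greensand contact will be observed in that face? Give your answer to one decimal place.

9.7°

Two edge vectors: Loc-1→Loc-2 = (42, 185, 32), Loc-1→Loc-3 = (-97, 365, 66).
Normal n = (Loc-1→Loc-2) × (Loc-1→Loc-3) = (530, -5876, 33275).
So ∂z/∂E = −n_x/n_z = −0.01593 and ∂z/∂N = −n_y/n_z = 0.17659.
Unit vector along 190° is (sin 190°, cos 190°) = (-0.1736, -0.9848).
Slope in that direction = a·(-0.1736) + b·(-0.9848) = −0.17114.
Apparent dip = arctan|0.17114| = 9.7° (true dip is 10.1°, so apparent ≤ true as expected).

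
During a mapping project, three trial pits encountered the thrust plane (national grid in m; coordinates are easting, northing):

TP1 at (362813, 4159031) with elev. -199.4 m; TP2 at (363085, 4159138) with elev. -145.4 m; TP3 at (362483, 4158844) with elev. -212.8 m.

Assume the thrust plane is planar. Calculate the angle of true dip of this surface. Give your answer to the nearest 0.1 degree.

Two edge vectors: TP1→TP2 = (272, 107, 54), TP1→TP3 = (-330, -187, -13.4).
Normal n = (TP1→TP2) × (TP1→TP3) = (8664.2, -14175.2, -15554).
So ∂z/∂easting = −n_x/n_z = 0.55704 and ∂z/∂northing = −n_y/n_z = −0.91135.
Gradient magnitude |∇z| = √(a² + b²) = √(0.31029 + 0.83057) = 1.06811.
True dip = arctan(1.06811) = 46.9°, dipping toward NNW (azimuth ≈ 329°).

46.9°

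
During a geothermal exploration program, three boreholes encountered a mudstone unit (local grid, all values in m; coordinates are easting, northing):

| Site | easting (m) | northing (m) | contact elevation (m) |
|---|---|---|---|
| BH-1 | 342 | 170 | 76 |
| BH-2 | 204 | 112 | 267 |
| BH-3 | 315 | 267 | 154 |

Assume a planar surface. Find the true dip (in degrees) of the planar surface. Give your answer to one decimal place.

57.8°

Two edge vectors: BH-1→BH-2 = (-138, -58, 191), BH-1→BH-3 = (-27, 97, 78).
Normal n = (BH-1→BH-2) × (BH-1→BH-3) = (-23051, 5607, -14952).
So ∂z/∂easting = −n_x/n_z = −1.54167 and ∂z/∂northing = −n_y/n_z = 0.37500.
Gradient magnitude |∇z| = √(a² + b²) = √(2.37674 + 0.14062) = 1.58662.
True dip = arctan(1.58662) = 57.8°, dipping toward ESE (azimuth ≈ 104°).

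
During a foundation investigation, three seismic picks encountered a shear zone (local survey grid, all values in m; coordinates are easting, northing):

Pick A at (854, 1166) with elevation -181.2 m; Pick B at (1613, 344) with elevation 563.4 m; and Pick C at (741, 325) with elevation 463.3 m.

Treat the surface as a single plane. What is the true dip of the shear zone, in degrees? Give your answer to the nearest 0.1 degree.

38.5°

Let the plane be z = a·easting + b·northing + c.
Pick B−Pick A: 759a − 822b = 744.6;  Pick C−Pick A: −113a − 841b = 644.5.
Solving gives a = 0.13188, b = −0.78407.
Gradient magnitude |∇z| = √(a² + b²) = √(0.01739 + 0.61476) = 0.79508.
True dip = arctan(0.79508) = 38.5°, dipping toward N (azimuth ≈ 350°).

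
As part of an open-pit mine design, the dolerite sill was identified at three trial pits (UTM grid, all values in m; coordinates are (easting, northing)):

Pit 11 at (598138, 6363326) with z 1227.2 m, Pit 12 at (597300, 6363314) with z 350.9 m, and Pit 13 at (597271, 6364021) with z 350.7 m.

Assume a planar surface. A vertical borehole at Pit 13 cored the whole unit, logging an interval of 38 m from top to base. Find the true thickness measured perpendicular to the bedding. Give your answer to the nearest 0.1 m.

26.3 m

Two edge vectors: Pit 11→Pit 12 = (-838, -12, -876.3), Pit 11→Pit 13 = (-867, 695, -876.5).
Normal n = (Pit 11→Pit 12) × (Pit 11→Pit 13) = (619546.5, 25245.1, -592814).
So ∂z/∂E = −n_x/n_z = 1.04509 and ∂z/∂N = −n_y/n_z = 0.04259.
|∇z| = √(a²+b²) = 1.04596, so dip δ = arctan(1.04596) = 46.29°.
True thickness = vertical thickness × cos δ = 38 × cos 46.29° = 26.3 m.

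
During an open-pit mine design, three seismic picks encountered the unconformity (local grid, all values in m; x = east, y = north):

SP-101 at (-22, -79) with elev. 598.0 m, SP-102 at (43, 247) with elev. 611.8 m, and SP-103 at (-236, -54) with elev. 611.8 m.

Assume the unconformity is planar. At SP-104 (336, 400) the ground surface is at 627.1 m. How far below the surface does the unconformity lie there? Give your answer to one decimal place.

Two edge vectors: SP-101→SP-102 = (65, 326, 13.8), SP-101→SP-103 = (-214, 25, 13.8).
Normal n = (SP-101→SP-102) × (SP-101→SP-103) = (4153.8, -3850.2, 71389).
So ∂z/∂x = −n_x/n_z = −0.05819 and ∂z/∂y = −n_y/n_z = 0.05393.
Intercept c from SP-101: 598 − 1.28 + 4.26 = 600.98.
At (336, 400): z_contact = −19.55 + 21.57 + 600.98 = 603.00 m.
Depth below ground = 627.1 − 603.00 = 24.1 m.

24.1 m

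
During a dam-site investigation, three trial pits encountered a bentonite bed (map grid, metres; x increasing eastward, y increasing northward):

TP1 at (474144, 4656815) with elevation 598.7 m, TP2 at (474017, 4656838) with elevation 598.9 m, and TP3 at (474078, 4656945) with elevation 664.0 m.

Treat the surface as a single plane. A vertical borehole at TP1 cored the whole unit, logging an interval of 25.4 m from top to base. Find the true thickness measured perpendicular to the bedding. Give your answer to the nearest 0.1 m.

Two edge vectors: TP1→TP2 = (-127, 23, 0.2), TP1→TP3 = (-66, 130, 65.3).
Normal n = (TP1→TP2) × (TP1→TP3) = (1475.9, 8279.9, -14992).
So ∂z/∂x = −n_x/n_z = 0.09845 and ∂z/∂y = −n_y/n_z = 0.55229.
|∇z| = √(a²+b²) = 0.56099, so dip δ = arctan(0.56099) = 29.29°.
True thickness = vertical thickness × cos δ = 25.4 × cos 29.29° = 22.2 m.

22.2 m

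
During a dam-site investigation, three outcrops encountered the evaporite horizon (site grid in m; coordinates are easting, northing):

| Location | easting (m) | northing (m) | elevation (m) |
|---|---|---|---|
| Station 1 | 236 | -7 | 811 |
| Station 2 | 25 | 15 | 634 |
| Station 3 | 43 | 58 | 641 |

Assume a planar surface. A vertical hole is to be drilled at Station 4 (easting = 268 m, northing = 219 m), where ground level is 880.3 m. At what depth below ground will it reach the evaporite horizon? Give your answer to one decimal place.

Let the plane be z = a·easting + b·northing + c.
Station 2−Station 1: −211a + 22b = −177;  Station 3−Station 1: −193a + 65b = −170.
Solving gives a = 0.82004, b = −0.18048.
Then c = 811 − a·236 − b·-7 = 616.21.
At (268, 219): z_contact = 219.77 − 39.53 + 616.21 = 796.45 m.
Depth below ground = 880.3 − 796.45 = 83.8 m.

83.8 m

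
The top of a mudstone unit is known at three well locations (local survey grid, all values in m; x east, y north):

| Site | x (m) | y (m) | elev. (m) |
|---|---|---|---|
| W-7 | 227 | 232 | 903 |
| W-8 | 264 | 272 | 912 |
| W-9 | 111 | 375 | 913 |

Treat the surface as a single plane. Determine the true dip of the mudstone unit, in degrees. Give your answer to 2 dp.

Let the plane be z = a·x + b·y + c.
W-8−W-7: 37a + 40b = 9;  W-9−W-7: −116a + 143b = 10.
Solving gives a = 0.08932, b = 0.14238.
Gradient magnitude |∇z| = √(a² + b²) = √(0.00798 + 0.02027) = 0.16808.
True dip = arctan(0.16808) = 9.54°, dipping toward SSW (azimuth ≈ 212°).

9.54°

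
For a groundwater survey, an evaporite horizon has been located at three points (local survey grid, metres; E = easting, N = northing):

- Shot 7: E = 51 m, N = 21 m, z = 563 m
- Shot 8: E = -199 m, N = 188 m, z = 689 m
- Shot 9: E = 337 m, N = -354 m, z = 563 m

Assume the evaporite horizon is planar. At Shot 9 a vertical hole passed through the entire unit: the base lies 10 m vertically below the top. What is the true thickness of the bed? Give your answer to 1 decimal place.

Let the plane be z = a·E + b·N + c.
Shot 8−Shot 7: −250a + 167b = 126;  Shot 9−Shot 7: 286a − 375b = 0.
Solving gives a = −1.02744, b = −0.78360.
|∇z| = √(a²+b²) = 1.29215, so dip δ = arctan(1.29215) = 52.26°.
True thickness = vertical thickness × cos δ = 10 × cos 52.26° = 6.1 m.

6.1 m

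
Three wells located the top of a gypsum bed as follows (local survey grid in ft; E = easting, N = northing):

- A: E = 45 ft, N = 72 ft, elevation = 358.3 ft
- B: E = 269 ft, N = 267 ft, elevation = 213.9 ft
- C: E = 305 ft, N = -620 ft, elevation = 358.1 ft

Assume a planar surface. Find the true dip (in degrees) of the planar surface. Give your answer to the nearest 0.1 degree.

Two edge vectors: A→B = (224, 195, -144.4), A→C = (260, -692, -0.2).
Normal n = (A→B) × (A→C) = (-99963.8, -37499.2, -205708).
So ∂z/∂E = −n_x/n_z = −0.48595 and ∂z/∂N = −n_y/n_z = −0.18229.
Gradient magnitude |∇z| = √(a² + b²) = √(0.23615 + 0.03323) = 0.51902.
True dip = arctan(0.51902) = 27.4°, dipping toward ENE (azimuth ≈ 069°).

27.4°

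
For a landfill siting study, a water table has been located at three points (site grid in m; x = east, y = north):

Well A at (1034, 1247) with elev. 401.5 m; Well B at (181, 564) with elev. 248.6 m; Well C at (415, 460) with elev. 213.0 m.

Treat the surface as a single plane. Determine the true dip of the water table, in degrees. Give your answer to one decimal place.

15.0°

Let the plane be z = a·x + b·y + c.
Well B−Well A: −853a − 683b = −152.9;  Well C−Well A: −619a − 787b = −188.5.
Solving gives a = −0.03385, b = 0.26614.
Gradient magnitude |∇z| = √(a² + b²) = √(0.00115 + 0.07083) = 0.26829.
True dip = arctan(0.26829) = 15.0°, dipping toward S (azimuth ≈ 173°).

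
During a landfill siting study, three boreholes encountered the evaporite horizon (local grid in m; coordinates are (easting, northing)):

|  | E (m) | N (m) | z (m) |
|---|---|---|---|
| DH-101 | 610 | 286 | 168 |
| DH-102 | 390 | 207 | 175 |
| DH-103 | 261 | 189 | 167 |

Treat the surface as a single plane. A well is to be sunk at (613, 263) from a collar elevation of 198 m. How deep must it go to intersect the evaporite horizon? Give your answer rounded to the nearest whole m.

20 m

Let the plane be z = a·E + b·N + c.
DH-102−DH-101: −220a − 79b = 7;  DH-103−DH-101: −349a − 97b = −1.
Solving gives a = 0.12165, b = −0.42738.
Then c = 168 − a·610 − b·286 = 216.02.
At (613, 263): z_contact = 74.6 − 112.4 + 216.02 = 178.2 m.
Depth below ground = 198 − 178.2 = 20 m.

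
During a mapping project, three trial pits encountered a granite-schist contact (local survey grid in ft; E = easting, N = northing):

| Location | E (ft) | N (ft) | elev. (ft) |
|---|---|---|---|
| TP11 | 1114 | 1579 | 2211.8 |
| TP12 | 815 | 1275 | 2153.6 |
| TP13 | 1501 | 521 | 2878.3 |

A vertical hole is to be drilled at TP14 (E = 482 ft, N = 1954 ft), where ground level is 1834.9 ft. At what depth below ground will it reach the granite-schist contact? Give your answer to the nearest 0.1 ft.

Let the plane be z = a·E + b·N + c.
TP12−TP11: −299a − 304b = −58.2;  TP13−TP11: 387a − 1058b = 666.5.
Solving gives a = 0.608750, b = −0.407291.
Then c = 2211.8 − a·1114 − b·1579 = 2176.76.
At (482, 1954): z_contact = 293.42 − 795.85 + 2176.76 = 1674.34 ft.
Depth below ground = 1834.9 − 1674.34 = 160.6 ft.

160.6 ft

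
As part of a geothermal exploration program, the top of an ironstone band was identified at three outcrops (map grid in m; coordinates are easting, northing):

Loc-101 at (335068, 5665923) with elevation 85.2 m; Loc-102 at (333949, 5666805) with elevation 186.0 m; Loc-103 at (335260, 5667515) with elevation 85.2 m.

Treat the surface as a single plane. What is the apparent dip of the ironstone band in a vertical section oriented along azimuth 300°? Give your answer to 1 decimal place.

Two edge vectors: Loc-101→Loc-102 = (-1119, 882, 100.8), Loc-101→Loc-103 = (192, 1592, 0).
Normal n = (Loc-101→Loc-102) × (Loc-101→Loc-103) = (-160473.6, 19353.6, -1950792).
So ∂z/∂easting = −n_x/n_z = −0.08226 and ∂z/∂northing = −n_y/n_z = 0.00992.
Unit vector along 300° is (sin 300°, cos 300°) = (-0.8660, 0.5000).
Slope in that direction = a·(-0.8660) + b·(0.5000) = 0.07620.
Apparent dip = arctan|0.07620| = 4.4° (true dip is 4.7°, so apparent ≤ true as expected).

4.4°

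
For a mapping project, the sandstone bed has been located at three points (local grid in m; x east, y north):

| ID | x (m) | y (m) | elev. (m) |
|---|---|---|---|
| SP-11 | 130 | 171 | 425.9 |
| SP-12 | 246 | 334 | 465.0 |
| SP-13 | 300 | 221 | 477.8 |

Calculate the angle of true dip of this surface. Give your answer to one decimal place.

16.6°

Let the plane be z = a·x + b·y + c.
SP-12−SP-11: 116a + 163b = 39.1;  SP-13−SP-11: 170a + 50b = 51.9.
Solving gives a = 0.29688, b = 0.02860.
Gradient magnitude |∇z| = √(a² + b²) = √(0.08814 + 0.00082) = 0.29826.
True dip = arctan(0.29826) = 16.6°, dipping toward W (azimuth ≈ 264°).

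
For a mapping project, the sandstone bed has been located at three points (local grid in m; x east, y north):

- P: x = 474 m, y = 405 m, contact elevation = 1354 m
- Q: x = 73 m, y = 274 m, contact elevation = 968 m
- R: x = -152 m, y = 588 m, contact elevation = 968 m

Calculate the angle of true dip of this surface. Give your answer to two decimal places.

43.82°

Two edge vectors: P→Q = (-401, -131, -386), P→R = (-626, 183, -386).
Normal n = (P→Q) × (P→R) = (121204, 86850, -155389).
So ∂z/∂x = −n_x/n_z = 0.78000 and ∂z/∂y = −n_y/n_z = 0.55892.
Gradient magnitude |∇z| = √(a² + b²) = √(0.60841 + 0.31239) = 0.95958.
True dip = arctan(0.95958) = 43.82°, dipping toward SW (azimuth ≈ 234°).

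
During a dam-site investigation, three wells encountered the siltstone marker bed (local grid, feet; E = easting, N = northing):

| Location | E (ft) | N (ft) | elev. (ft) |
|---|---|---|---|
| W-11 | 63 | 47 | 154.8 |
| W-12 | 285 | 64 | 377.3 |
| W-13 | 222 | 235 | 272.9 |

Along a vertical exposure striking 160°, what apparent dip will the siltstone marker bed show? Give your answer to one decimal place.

Let the plane be z = a·E + b·N + c.
W-12−W-11: 222a + 17b = 222.5;  W-13−W-11: 159a + 188b = 118.1.
Solving gives a = 1.02022, b = −0.23466.
Unit vector along 160° is (sin 160°, cos 160°) = (0.3420, -0.9397).
Slope in that direction = a·(0.3420) + b·(-0.9397) = 0.56944.
Apparent dip = arctan|0.56944| = 29.7° (true dip is 46.3°, so apparent ≤ true as expected).

29.7°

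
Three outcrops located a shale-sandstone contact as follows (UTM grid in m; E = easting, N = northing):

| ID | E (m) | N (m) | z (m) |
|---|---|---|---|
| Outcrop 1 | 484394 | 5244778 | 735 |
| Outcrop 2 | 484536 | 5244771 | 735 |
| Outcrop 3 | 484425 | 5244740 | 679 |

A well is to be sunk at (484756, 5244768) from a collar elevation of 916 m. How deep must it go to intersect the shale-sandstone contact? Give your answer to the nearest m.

169 m

Two edge vectors: Outcrop 1→Outcrop 2 = (142, -7, 0), Outcrop 1→Outcrop 3 = (31, -38, -56).
Normal n = (Outcrop 1→Outcrop 2) × (Outcrop 1→Outcrop 3) = (392, 7952, -5179).
So ∂z/∂E = −n_x/n_z = 0.07569029 and ∂z/∂N = −n_y/n_z = 1.53543155.
Intercept c from Outcrop 1: 735 − 36663.92 − 8052997.62 = −8088926.54.
At (484756, 5244768): z_contact = 36691.3 + 8052982.3 − 8088926.54 = 747.0 m.
Depth below ground = 916 − 747.0 = 169 m.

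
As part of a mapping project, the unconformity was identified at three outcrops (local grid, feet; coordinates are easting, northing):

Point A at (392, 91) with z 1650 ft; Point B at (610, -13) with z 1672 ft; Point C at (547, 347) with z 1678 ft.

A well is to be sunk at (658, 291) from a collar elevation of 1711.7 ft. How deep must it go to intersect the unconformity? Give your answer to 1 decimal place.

Two edge vectors: Point A→Point B = (218, -104, 22), Point A→Point C = (155, 256, 28).
Normal n = (Point A→Point B) × (Point A→Point C) = (-8544, -2694, 71928).
So ∂z/∂easting = −n_x/n_z = 0.11879 and ∂z/∂northing = −n_y/n_z = 0.03745.
Intercept c from Point A: 1650 − 46.56 − 3.41 = 1600.03.
At (658, 291): z_contact = 78.16 + 10.90 + 1600.03 = 1689.09 ft.
Depth below ground = 1711.7 − 1689.09 = 22.6 ft.

22.6 ft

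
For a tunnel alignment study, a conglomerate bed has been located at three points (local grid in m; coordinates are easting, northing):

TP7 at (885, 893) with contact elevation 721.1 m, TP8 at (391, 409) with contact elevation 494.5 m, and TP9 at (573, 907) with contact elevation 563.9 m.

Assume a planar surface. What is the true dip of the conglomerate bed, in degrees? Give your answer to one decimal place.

Two edge vectors: TP7→TP8 = (-494, -484, -226.6), TP7→TP9 = (-312, 14, -157.2).
Normal n = (TP7→TP8) × (TP7→TP9) = (79257.2, -6957.6, -157924).
So ∂z/∂easting = −n_x/n_z = 0.50187 and ∂z/∂northing = −n_y/n_z = −0.04406.
Gradient magnitude |∇z| = √(a² + b²) = √(0.25187 + 0.00194) = 0.50380.
True dip = arctan(0.50380) = 26.7°, dipping toward W (azimuth ≈ 275°).

26.7°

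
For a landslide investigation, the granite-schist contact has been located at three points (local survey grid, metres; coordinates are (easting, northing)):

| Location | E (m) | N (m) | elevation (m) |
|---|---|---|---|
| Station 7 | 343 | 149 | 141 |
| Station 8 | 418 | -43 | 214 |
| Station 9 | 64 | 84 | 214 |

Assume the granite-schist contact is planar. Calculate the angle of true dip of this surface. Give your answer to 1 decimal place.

25.2°

Two edge vectors: Station 7→Station 8 = (75, -192, 73), Station 7→Station 9 = (-279, -65, 73).
Normal n = (Station 7→Station 8) × (Station 7→Station 9) = (-9271, -25842, -58443).
So ∂z/∂E = −n_x/n_z = −0.15863 and ∂z/∂N = −n_y/n_z = −0.44217.
Gradient magnitude |∇z| = √(a² + b²) = √(0.02516 + 0.19552) = 0.46977.
True dip = arctan(0.46977) = 25.2°, dipping toward NNE (azimuth ≈ 020°).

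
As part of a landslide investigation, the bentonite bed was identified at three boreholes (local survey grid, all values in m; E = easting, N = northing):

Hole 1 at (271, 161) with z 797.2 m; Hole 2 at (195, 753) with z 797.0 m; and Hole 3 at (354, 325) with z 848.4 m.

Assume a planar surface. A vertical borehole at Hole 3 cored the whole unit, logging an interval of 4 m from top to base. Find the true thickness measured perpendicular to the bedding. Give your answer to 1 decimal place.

Let the plane be z = a·E + b·N + c.
Hole 2−Hole 1: −76a + 592b = −0.2;  Hole 3−Hole 1: 83a + 164b = 51.2.
Solving gives a = 0.49258, b = 0.06290.
|∇z| = √(a²+b²) = 0.49658, so dip δ = arctan(0.49658) = 26.41°.
True thickness = vertical thickness × cos δ = 4 × cos 26.41° = 3.6 m.

3.6 m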